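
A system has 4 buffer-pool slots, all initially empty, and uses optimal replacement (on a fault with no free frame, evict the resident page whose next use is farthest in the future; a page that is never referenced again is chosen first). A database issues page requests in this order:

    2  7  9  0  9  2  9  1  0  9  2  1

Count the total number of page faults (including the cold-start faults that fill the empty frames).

2: miss, frames {2}
7: miss, frames {2,7}
9: miss, frames {2,7,9}
0: miss, frames {2,7,9,0}
9: hit
2: hit
9: hit
1: miss, evict 7, frames {2,9,0,1}
0: hit
9: hit
2: hit
1: hit
Page faults: 5.

5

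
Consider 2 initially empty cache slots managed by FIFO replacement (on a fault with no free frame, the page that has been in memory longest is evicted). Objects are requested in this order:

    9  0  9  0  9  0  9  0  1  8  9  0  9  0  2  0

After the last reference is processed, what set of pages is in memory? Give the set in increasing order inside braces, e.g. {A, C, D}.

{0, 2}

9 → fault, frames (9)
0 → fault, frames (9 0)
9 → hit
0 → hit
9 → hit
0 → hit
9 → hit
0 → hit
1 → fault, evict 9, frames (0 1)
8 → fault, evict 0, frames (1 8)
9 → fault, evict 1, frames (8 9)
0 → fault, evict 8, frames (9 0)
9 → hit
0 → hit
2 → fault, evict 9, frames (0 2)
0 → hit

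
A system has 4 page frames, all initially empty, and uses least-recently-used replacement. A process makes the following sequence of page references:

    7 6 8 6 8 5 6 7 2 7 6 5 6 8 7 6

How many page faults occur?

7 -> miss, frames {7}
6 -> miss, frames {7,6}
8 -> miss, frames {7,6,8}
6 -> hit
8 -> hit
5 -> miss, frames {7,6,8,5}
6 -> hit
7 -> hit
2 -> miss, evict 8, frames {5,6,7,2}
7 -> hit
6 -> hit
5 -> hit
6 -> hit
8 -> miss, evict 2, frames {7,5,6,8}
7 -> hit
6 -> hit
Page faults: 6.

6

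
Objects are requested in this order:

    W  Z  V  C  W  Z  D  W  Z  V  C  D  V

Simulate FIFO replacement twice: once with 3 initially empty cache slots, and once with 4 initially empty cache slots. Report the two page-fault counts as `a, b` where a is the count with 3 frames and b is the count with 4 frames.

9, 10

3 frames: F F F F F F F . . F F . . → 9 faults.
4 frames: F F F F . . F F F F F F . → 10 faults.
10 > 9: adding a frame increased faults — Belady's anomaly.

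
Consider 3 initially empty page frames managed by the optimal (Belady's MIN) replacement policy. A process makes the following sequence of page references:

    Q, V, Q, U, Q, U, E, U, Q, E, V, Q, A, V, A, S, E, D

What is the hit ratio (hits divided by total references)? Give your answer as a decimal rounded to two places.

0.56

Q -> miss, frames [Q]
V -> miss, frames [Q, V]
Q -> hit
U -> miss, frames [Q, V, U]
Q -> hit
U -> hit
E -> miss, evict V, frames [Q, U, E]
U -> hit
Q -> hit
E -> hit
V -> miss, evict U, frames [Q, E, V]
Q -> hit
A -> miss, evict Q, frames [E, V, A]
V -> hit
A -> hit
S -> miss, evict A, frames [E, V, S]
E -> hit
D -> miss, evict S, frames [E, V, D]
Hits: 10 of 18 references → 10/18 = 0.5556.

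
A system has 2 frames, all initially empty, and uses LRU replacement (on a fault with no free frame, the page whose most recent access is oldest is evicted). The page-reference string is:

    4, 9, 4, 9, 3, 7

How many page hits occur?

2

4: miss, frames (4)
9: miss, frames (4 9)
4: hit
9: hit
3: miss, evict 4, frames (9 3)
7: miss, evict 9, frames (3 7)
Hits: 2.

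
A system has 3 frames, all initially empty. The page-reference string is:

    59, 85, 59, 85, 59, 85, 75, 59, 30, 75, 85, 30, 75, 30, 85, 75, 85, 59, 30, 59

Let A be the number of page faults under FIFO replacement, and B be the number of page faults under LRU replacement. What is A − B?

-2

Under FIFO: F F . . . . F . F . . . . . . . . F . . → 5 faults.
Under LRU: F F . . . . F . F . F . . . . . . F F . → 7 faults.
A − B = 5 − 7 = -2.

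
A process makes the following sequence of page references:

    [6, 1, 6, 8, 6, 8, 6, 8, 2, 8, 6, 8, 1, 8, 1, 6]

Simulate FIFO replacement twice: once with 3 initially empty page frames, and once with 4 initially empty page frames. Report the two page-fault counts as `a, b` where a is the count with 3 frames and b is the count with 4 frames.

3 frames: F F . F . . . . F . F . F F . . → 7 faults.
4 frames: F F . F . . . . F . . . . . . . → 4 faults.
4 < 7: adding a frame reduced faults, as is typical.

7, 4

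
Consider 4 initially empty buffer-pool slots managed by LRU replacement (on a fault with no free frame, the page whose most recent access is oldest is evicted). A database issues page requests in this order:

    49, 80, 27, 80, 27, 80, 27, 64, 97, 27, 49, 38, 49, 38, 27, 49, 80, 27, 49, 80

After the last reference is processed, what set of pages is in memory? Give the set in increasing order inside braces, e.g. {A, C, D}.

49 → miss, frames [49]
80 → miss, frames [49, 80]
27 → miss, frames [49, 80, 27]
80 → hit
27 → hit
80 → hit
27 → hit
64 → miss, frames [49, 80, 27, 64]
97 → miss, evict 49, frames [80, 27, 64, 97]
27 → hit
49 → miss, evict 80, frames [64, 97, 27, 49]
38 → miss, evict 64, frames [97, 27, 49, 38]
49 → hit
38 → hit
27 → hit
49 → hit
80 → miss, evict 97, frames [38, 27, 49, 80]
27 → hit
49 → hit
80 → hit

{27, 38, 49, 80}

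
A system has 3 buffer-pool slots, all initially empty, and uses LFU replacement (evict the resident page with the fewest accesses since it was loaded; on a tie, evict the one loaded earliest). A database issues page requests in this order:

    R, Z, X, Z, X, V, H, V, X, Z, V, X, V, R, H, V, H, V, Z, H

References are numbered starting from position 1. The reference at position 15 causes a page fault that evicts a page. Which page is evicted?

R

pos 1: R → miss, frames [R]
pos 2: Z → miss, frames [R, Z]
pos 3: X → miss, frames [R, Z, X]
pos 4: Z → hit
pos 5: X → hit
pos 6: V → miss, evict R, frames [Z, X, V]
pos 7: H → miss, evict V, frames [Z, X, H]
pos 8: V → miss, evict H, frames [Z, X, V]
pos 9: X → hit
pos 10: Z → hit
pos 11: V → hit
pos 12: X → hit
pos 13: V → hit
pos 14: R → miss, evict Z, frames [X, V, R]
pos 15: H → miss, evict R, frames [X, V, H]
At position 15, page R is evicted.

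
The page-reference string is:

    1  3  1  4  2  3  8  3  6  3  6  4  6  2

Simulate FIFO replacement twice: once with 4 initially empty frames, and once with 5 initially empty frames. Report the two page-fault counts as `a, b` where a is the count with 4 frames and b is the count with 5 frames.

4 frames: F F . F F . F . F F . F . F → 9 faults.
5 frames: F F . F F . F . F . . . . . → 6 faults.
6 < 9: adding a frame reduced faults, as is typical.

9, 6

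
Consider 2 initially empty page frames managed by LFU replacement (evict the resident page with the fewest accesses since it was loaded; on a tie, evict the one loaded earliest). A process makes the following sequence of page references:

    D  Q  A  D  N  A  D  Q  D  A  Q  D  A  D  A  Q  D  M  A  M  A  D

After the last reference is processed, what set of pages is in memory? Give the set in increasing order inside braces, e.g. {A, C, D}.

D → miss, frames {D}
Q → miss, frames {D,Q}
A → miss, evict D, frames {Q,A}
D → miss, evict Q, frames {A,D}
N → miss, evict A, frames {D,N}
A → miss, evict D, frames {N,A}
D → miss, evict N, frames {A,D}
Q → miss, evict A, frames {D,Q}
D → hit
A → miss, evict Q, frames {D,A}
Q → miss, evict A, frames {D,Q}
D → hit
A → miss, evict Q, frames {D,A}
D → hit
A → hit
Q → miss, evict A, frames {D,Q}
D → hit
M → miss, evict Q, frames {D,M}
A → miss, evict M, frames {D,A}
M → miss, evict A, frames {D,M}
A → miss, evict M, frames {D,A}
D → hit

{A, D}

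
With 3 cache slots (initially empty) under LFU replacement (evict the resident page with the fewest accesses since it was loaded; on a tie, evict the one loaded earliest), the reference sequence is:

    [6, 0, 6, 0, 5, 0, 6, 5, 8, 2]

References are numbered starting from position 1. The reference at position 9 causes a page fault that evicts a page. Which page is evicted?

5

pos 1: 6: miss, frames [6]
pos 2: 0: miss, frames [6, 0]
pos 3: 6: hit
pos 4: 0: hit
pos 5: 5: miss, frames [6, 0, 5]
pos 6: 0: hit
pos 7: 6: hit
pos 8: 5: hit
pos 9: 8: miss, evict 5, frames [6, 0, 8]
At position 9, page 5 is evicted.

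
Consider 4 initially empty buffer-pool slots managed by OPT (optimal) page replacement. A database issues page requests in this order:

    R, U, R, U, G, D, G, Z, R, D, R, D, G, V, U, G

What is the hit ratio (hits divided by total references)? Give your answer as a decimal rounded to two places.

R -> miss, frames {R}
U -> miss, frames {R,U}
R -> hit
U -> hit
G -> miss, frames {R,U,G}
D -> miss, frames {R,U,G,D}
G -> hit
Z -> miss, evict U, frames {R,G,D,Z}
R -> hit
D -> hit
R -> hit
D -> hit
G -> hit
V -> miss, evict Z, frames {R,G,D,V}
U -> miss, evict V, frames {R,G,D,U}
G -> hit
Hits: 9 of 16 references → 9/16 = 0.5625.

0.56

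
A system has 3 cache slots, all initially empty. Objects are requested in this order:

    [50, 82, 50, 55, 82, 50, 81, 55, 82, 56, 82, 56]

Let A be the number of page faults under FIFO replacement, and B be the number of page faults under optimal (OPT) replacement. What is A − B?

Under FIFO: F F . F . . F . . F F . → 6 faults.
Under OPT: F F . F . . F . . F . . → 5 faults.
A − B = 6 − 5 = 1.

1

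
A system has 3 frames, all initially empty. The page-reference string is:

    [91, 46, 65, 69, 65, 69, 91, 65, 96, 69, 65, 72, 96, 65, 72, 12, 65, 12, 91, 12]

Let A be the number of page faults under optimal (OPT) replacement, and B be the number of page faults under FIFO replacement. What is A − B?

-2

Under OPT: F F F F . . . . F . . F . . . F . . F . → 8 faults.
Under FIFO: F F F F . . F . F . F F . . . F . . F . → 10 faults.
A − B = 8 − 10 = -2.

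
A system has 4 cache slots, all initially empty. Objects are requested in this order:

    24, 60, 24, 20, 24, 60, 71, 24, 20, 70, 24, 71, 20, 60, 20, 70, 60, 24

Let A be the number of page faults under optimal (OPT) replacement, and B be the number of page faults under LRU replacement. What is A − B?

Under OPT: F F . F . . F . . F . . . F . . . . → 6 faults.
Under LRU: F F . F . . F . . F . . . F . F . F → 8 faults.
A − B = 6 − 8 = -2.

-2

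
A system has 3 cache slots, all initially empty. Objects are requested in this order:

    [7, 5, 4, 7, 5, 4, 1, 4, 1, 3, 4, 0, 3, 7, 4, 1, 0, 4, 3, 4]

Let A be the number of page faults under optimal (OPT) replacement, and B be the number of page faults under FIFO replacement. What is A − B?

Under OPT: F F F . . . F . . F . F . . F F . . F . → 9 faults.
Under FIFO: F F F . . . F . . F . F . F F F F . F F → 12 faults.
A − B = 9 − 12 = -3.

-3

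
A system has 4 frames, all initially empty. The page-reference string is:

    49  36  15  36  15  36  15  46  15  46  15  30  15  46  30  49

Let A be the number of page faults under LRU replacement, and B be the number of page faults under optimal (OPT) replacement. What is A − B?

1

Under LRU: F F F . . . . F . . . F . . . F → 6 faults.
Under OPT: F F F . . . . F . . . F . . . . → 5 faults.
A − B = 6 − 5 = 1.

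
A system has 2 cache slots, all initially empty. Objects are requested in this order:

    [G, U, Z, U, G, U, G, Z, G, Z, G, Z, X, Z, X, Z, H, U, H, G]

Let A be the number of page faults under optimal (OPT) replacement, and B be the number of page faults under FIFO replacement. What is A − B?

-3

Under OPT: F F F . F . . F . . . . F . . . F F . F → 9 faults.
Under FIFO: F F F . F F . F F . . . F F . . F F . F → 12 faults.
A − B = 9 − 12 = -3.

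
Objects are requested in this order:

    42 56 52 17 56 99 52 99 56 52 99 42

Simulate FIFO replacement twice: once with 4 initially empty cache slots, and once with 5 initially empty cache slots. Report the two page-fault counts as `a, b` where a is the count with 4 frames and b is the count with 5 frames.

4 frames: F F F F . F . . . . . F → 6 faults.
5 frames: F F F F . F . . . . . . → 5 faults.
5 < 6: adding a frame reduced faults, as is typical.

6, 5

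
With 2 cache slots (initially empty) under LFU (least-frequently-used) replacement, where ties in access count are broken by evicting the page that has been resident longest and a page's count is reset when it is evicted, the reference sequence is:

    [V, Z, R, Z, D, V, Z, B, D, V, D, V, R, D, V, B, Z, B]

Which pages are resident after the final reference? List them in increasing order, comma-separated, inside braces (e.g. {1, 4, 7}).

V -> fault, frames [V]
Z -> fault, frames [V, Z]
R -> fault, evict V, frames [Z, R]
Z -> hit
D -> fault, evict R, frames [Z, D]
V -> fault, evict D, frames [Z, V]
Z -> hit
B -> fault, evict V, frames [Z, B]
D -> fault, evict B, frames [Z, D]
V -> fault, evict D, frames [Z, V]
D -> fault, evict V, frames [Z, D]
V -> fault, evict D, frames [Z, V]
R -> fault, evict V, frames [Z, R]
D -> fault, evict R, frames [Z, D]
V -> fault, evict D, frames [Z, V]
B -> fault, evict V, frames [Z, B]
Z -> hit
B -> hit

{B, Z}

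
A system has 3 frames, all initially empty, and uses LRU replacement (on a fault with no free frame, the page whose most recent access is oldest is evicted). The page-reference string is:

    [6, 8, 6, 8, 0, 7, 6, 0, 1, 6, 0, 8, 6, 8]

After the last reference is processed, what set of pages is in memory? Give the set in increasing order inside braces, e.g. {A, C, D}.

{0, 6, 8}

6 -> miss, frames {6}
8 -> miss, frames {6,8}
6 -> hit
8 -> hit
0 -> miss, frames {6,8,0}
7 -> miss, evict 6, frames {8,0,7}
6 -> miss, evict 8, frames {0,7,6}
0 -> hit
1 -> miss, evict 7, frames {6,0,1}
6 -> hit
0 -> hit
8 -> miss, evict 1, frames {6,0,8}
6 -> hit
8 -> hit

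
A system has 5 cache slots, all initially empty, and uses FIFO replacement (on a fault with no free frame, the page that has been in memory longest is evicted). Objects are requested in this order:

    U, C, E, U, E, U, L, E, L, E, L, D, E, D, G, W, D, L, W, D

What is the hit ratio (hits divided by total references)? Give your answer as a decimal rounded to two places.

U -> miss, frames (U)
C -> miss, frames (U C)
E -> miss, frames (U C E)
U -> hit
E -> hit
U -> hit
L -> miss, frames (U C E L)
E -> hit
L -> hit
E -> hit
L -> hit
D -> miss, frames (U C E L D)
E -> hit
D -> hit
G -> miss, evict U, frames (C E L D G)
W -> miss, evict C, frames (E L D G W)
D -> hit
L -> hit
W -> hit
D -> hit
Hits: 13 of 20 references → 13/20 = 0.6500.

0.65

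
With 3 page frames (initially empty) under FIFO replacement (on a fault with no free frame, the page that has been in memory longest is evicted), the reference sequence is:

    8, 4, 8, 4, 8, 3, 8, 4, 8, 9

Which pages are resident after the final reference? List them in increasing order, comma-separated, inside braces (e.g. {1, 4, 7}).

8 -> miss, frames (8)
4 -> miss, frames (8 4)
8 -> hit
4 -> hit
8 -> hit
3 -> miss, frames (8 4 3)
8 -> hit
4 -> hit
8 -> hit
9 -> miss, evict 8, frames (4 3 9)

{3, 4, 9}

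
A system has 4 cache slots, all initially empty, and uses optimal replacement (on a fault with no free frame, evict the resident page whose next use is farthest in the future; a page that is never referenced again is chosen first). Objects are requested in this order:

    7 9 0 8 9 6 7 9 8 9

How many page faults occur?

5

7: fault, frames [7]
9: fault, frames [7, 9]
0: fault, frames [7, 9, 0]
8: fault, frames [7, 9, 0, 8]
9: hit
6: fault, evict 0, frames [7, 9, 8, 6]
7: hit
9: hit
8: hit
9: hit
Page faults: 5.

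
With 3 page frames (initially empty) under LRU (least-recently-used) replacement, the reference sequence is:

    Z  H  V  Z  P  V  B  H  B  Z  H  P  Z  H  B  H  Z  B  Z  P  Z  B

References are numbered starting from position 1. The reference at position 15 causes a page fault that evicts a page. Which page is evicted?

pos 1: Z → fault, frames [Z]
pos 2: H → fault, frames [Z, H]
pos 3: V → fault, frames [Z, H, V]
pos 4: Z → hit
pos 5: P → fault, evict H, frames [V, Z, P]
pos 6: V → hit
pos 7: B → fault, evict Z, frames [P, V, B]
pos 8: H → fault, evict P, frames [V, B, H]
pos 9: B → hit
pos 10: Z → fault, evict V, frames [H, B, Z]
pos 11: H → hit
pos 12: P → fault, evict B, frames [Z, H, P]
pos 13: Z → hit
pos 14: H → hit
pos 15: B → fault, evict P, frames [Z, H, B]
At position 15, page P is evicted.

P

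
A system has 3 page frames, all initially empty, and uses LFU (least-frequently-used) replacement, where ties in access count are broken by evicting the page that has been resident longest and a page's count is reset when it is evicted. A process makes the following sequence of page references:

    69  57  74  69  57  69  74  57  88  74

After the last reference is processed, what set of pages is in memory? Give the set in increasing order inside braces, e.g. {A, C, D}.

{57, 69, 74}

69 -> miss, frames {69}
57 -> miss, frames {69,57}
74 -> miss, frames {69,57,74}
69 -> hit
57 -> hit
69 -> hit
74 -> hit
57 -> hit
88 -> miss, evict 74, frames {69,57,88}
74 -> miss, evict 88, frames {69,57,74}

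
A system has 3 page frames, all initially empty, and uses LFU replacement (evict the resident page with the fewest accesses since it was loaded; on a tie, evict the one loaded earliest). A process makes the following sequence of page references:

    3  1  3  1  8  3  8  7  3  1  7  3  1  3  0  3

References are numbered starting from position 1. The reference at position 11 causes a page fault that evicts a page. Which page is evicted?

pos 1: 3 → miss, frames [3]
pos 2: 1 → miss, frames [3, 1]
pos 3: 3 → hit
pos 4: 1 → hit
pos 5: 8 → miss, frames [3, 1, 8]
pos 6: 3 → hit
pos 7: 8 → hit
pos 8: 7 → miss, evict 1, frames [3, 8, 7]
pos 9: 3 → hit
pos 10: 1 → miss, evict 7, frames [3, 8, 1]
pos 11: 7 → miss, evict 1, frames [3, 8, 7]
At position 11, page 1 is evicted.

1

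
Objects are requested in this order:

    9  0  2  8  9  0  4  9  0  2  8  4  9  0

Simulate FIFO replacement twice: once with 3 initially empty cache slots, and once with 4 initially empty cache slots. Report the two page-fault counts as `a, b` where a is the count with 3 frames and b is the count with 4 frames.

3 frames: F F F F F F F . . F F . F F → 11 faults.
4 frames: F F F F . . F F F F F F F F → 12 faults.
12 > 11: adding a frame increased faults — Belady's anomaly.

11, 12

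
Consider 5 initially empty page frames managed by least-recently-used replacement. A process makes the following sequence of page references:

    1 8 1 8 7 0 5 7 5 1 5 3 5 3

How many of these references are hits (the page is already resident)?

1: fault, frames [1]
8: fault, frames [1, 8]
1: hit
8: hit
7: fault, frames [1, 8, 7]
0: fault, frames [1, 8, 7, 0]
5: fault, frames [1, 8, 7, 0, 5]
7: hit
5: hit
1: hit
5: hit
3: fault, evict 8, frames [0, 7, 1, 5, 3]
5: hit
3: hit
Hits: 8.

8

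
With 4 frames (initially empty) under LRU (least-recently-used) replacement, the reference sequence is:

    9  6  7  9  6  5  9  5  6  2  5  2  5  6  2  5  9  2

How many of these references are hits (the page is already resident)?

13

9: miss, frames {9}
6: miss, frames {9,6}
7: miss, frames {9,6,7}
9: hit
6: hit
5: miss, frames {7,9,6,5}
9: hit
5: hit
6: hit
2: miss, evict 7, frames {9,5,6,2}
5: hit
2: hit
5: hit
6: hit
2: hit
5: hit
9: hit
2: hit
Hits: 13.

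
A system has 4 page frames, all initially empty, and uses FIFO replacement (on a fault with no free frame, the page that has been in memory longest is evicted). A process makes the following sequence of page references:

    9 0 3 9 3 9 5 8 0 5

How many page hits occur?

5

9 -> fault, frames (9)
0 -> fault, frames (9 0)
3 -> fault, frames (9 0 3)
9 -> hit
3 -> hit
9 -> hit
5 -> fault, frames (9 0 3 5)
8 -> fault, evict 9, frames (0 3 5 8)
0 -> hit
5 -> hit
Hits: 5.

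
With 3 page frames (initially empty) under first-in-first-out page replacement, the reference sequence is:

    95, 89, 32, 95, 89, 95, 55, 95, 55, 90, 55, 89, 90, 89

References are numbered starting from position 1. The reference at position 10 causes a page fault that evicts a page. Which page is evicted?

pos 1: 95: fault, frames (95)
pos 2: 89: fault, frames (95 89)
pos 3: 32: fault, frames (95 89 32)
pos 4: 95: hit
pos 5: 89: hit
pos 6: 95: hit
pos 7: 55: fault, evict 95, frames (89 32 55)
pos 8: 95: fault, evict 89, frames (32 55 95)
pos 9: 55: hit
pos 10: 90: fault, evict 32, frames (55 95 90)
At position 10, page 32 is evicted.

32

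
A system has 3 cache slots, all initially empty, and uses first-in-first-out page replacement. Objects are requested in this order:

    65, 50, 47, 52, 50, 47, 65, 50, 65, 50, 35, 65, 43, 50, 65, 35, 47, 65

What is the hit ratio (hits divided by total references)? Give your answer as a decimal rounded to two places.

65 -> miss, frames [65]
50 -> miss, frames [65, 50]
47 -> miss, frames [65, 50, 47]
52 -> miss, evict 65, frames [50, 47, 52]
50 -> hit
47 -> hit
65 -> miss, evict 50, frames [47, 52, 65]
50 -> miss, evict 47, frames [52, 65, 50]
65 -> hit
50 -> hit
35 -> miss, evict 52, frames [65, 50, 35]
65 -> hit
43 -> miss, evict 65, frames [50, 35, 43]
50 -> hit
65 -> miss, evict 50, frames [35, 43, 65]
35 -> hit
47 -> miss, evict 35, frames [43, 65, 47]
65 -> hit
Hits: 8 of 18 references → 8/18 = 0.4444.

0.44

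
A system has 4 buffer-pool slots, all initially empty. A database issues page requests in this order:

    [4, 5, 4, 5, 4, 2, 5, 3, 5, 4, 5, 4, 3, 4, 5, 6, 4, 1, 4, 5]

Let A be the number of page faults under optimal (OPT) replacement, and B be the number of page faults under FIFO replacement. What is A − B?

Under OPT: F F . . . F . F . . . . . . . F . F . . → 6 faults.
Under FIFO: F F . . . F . F . . . . . . . F F F . F → 8 faults.
A − B = 6 − 8 = -2.

-2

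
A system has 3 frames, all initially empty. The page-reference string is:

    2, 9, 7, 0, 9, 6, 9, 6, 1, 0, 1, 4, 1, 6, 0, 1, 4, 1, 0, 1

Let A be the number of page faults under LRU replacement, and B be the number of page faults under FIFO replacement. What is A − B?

-1

Under LRU: F F F F . F . . F F . F . F F . F . . . → 11 faults.
Under FIFO: F F F F . F F . F F . F . F . F . . F . → 12 faults.
A − B = 11 − 12 = -1.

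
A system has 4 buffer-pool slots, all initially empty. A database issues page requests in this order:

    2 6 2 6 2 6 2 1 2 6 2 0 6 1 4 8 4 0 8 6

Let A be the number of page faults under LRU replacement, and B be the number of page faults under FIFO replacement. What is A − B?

Under LRU: F F . . . . . F . . . F . . F F . F . F → 8 faults.
Under FIFO: F F . . . . . F . . . F . . F F . . . F → 7 faults.
A − B = 8 − 7 = 1.

1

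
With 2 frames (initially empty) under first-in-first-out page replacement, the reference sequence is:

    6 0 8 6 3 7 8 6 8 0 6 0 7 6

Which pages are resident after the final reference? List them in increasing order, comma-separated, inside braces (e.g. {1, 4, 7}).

{6, 7}

6: miss, frames (6)
0: miss, frames (6 0)
8: miss, evict 6, frames (0 8)
6: miss, evict 0, frames (8 6)
3: miss, evict 8, frames (6 3)
7: miss, evict 6, frames (3 7)
8: miss, evict 3, frames (7 8)
6: miss, evict 7, frames (8 6)
8: hit
0: miss, evict 8, frames (6 0)
6: hit
0: hit
7: miss, evict 6, frames (0 7)
6: miss, evict 0, frames (7 6)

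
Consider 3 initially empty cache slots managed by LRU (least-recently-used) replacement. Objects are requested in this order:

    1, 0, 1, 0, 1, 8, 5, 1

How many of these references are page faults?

1 -> miss, frames [1]
0 -> miss, frames [1, 0]
1 -> hit
0 -> hit
1 -> hit
8 -> miss, frames [0, 1, 8]
5 -> miss, evict 0, frames [1, 8, 5]
1 -> hit
Page faults: 4.

4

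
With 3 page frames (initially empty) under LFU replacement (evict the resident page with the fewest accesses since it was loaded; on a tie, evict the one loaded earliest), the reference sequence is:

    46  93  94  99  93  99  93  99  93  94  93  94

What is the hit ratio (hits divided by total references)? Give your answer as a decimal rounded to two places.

46: fault, frames {46}
93: fault, frames {46,93}
94: fault, frames {46,93,94}
99: fault, evict 46, frames {93,94,99}
93: hit
99: hit
93: hit
99: hit
93: hit
94: hit
93: hit
94: hit
Hits: 8 of 12 references → 8/12 = 0.6667.

0.67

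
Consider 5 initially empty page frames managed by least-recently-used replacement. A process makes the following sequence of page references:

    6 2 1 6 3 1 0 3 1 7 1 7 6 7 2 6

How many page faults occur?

7

6 → fault, frames {6}
2 → fault, frames {6,2}
1 → fault, frames {6,2,1}
6 → hit
3 → fault, frames {2,1,6,3}
1 → hit
0 → fault, frames {2,6,3,1,0}
3 → hit
1 → hit
7 → fault, evict 2, frames {6,0,3,1,7}
1 → hit
7 → hit
6 → hit
7 → hit
2 → fault, evict 0, frames {3,1,6,7,2}
6 → hit
Page faults: 7.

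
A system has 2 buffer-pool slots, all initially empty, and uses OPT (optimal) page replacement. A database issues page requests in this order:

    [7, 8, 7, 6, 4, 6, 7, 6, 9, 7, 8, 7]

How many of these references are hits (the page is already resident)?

7 -> fault, frames {7}
8 -> fault, frames {7,8}
7 -> hit
6 -> fault, evict 8, frames {7,6}
4 -> fault, evict 7, frames {6,4}
6 -> hit
7 -> fault, evict 4, frames {6,7}
6 -> hit
9 -> fault, evict 6, frames {7,9}
7 -> hit
8 -> fault, evict 9, frames {7,8}
7 -> hit
Hits: 5.

5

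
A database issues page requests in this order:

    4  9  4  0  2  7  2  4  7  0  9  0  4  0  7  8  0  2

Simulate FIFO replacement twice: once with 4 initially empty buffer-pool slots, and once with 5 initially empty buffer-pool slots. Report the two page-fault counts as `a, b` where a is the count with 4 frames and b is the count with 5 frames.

10, 6

4 frames: F F . F F F . F . . F F . . . F . F → 10 faults.
5 frames: F F . F F F . . . . . . . . . F . . → 6 faults.
6 < 10: adding a frame reduced faults, as is typical.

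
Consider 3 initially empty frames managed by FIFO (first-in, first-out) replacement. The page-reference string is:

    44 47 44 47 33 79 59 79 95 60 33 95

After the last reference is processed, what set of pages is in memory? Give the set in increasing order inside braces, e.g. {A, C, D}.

{33, 60, 95}

44 → miss, frames {44}
47 → miss, frames {44,47}
44 → hit
47 → hit
33 → miss, frames {44,47,33}
79 → miss, evict 44, frames {47,33,79}
59 → miss, evict 47, frames {33,79,59}
79 → hit
95 → miss, evict 33, frames {79,59,95}
60 → miss, evict 79, frames {59,95,60}
33 → miss, evict 59, frames {95,60,33}
95 → hit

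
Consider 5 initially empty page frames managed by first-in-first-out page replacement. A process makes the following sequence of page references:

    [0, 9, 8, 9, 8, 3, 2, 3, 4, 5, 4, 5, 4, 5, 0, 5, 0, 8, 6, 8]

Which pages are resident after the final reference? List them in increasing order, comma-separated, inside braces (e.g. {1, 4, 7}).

0 -> miss, frames [0]
9 -> miss, frames [0, 9]
8 -> miss, frames [0, 9, 8]
9 -> hit
8 -> hit
3 -> miss, frames [0, 9, 8, 3]
2 -> miss, frames [0, 9, 8, 3, 2]
3 -> hit
4 -> miss, evict 0, frames [9, 8, 3, 2, 4]
5 -> miss, evict 9, frames [8, 3, 2, 4, 5]
4 -> hit
5 -> hit
4 -> hit
5 -> hit
0 -> miss, evict 8, frames [3, 2, 4, 5, 0]
5 -> hit
0 -> hit
8 -> miss, evict 3, frames [2, 4, 5, 0, 8]
6 -> miss, evict 2, frames [4, 5, 0, 8, 6]
8 -> hit

{0, 4, 5, 6, 8}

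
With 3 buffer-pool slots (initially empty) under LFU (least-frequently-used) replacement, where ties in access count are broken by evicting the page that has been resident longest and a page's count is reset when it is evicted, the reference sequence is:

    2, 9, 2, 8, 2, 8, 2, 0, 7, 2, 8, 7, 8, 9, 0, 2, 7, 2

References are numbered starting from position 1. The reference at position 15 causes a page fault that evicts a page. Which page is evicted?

9

pos 1: 2 -> miss, frames {2}
pos 2: 9 -> miss, frames {2,9}
pos 3: 2 -> hit
pos 4: 8 -> miss, frames {2,9,8}
pos 5: 2 -> hit
pos 6: 8 -> hit
pos 7: 2 -> hit
pos 8: 0 -> miss, evict 9, frames {2,8,0}
pos 9: 7 -> miss, evict 0, frames {2,8,7}
pos 10: 2 -> hit
pos 11: 8 -> hit
pos 12: 7 -> hit
pos 13: 8 -> hit
pos 14: 9 -> miss, evict 7, frames {2,8,9}
pos 15: 0 -> miss, evict 9, frames {2,8,0}
At position 15, page 9 is evicted.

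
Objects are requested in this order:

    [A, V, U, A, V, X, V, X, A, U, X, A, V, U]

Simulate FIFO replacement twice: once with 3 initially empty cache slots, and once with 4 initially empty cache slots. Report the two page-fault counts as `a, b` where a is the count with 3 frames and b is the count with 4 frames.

7, 4

3 frames: F F F . . F . . F . . . F F → 7 faults.
4 frames: F F F . . F . . . . . . . . → 4 faults.
4 < 7: adding a frame reduced faults, as is typical.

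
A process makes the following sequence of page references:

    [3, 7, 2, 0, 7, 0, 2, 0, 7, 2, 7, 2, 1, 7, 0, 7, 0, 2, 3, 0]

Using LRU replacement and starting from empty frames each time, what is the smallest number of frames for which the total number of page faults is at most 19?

f=1: 20 faults
f=2: 14 faults
f=3: 8 faults
f=4: 6 faults
f=5: 5 faults
Smallest f with faults ≤ 19 is 2.

2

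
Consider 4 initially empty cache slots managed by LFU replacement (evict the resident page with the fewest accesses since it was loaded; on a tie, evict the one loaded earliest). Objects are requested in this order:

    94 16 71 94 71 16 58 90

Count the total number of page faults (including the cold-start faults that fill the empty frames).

5

94 → fault, frames (94)
16 → fault, frames (94 16)
71 → fault, frames (94 16 71)
94 → hit
71 → hit
16 → hit
58 → fault, frames (94 16 71 58)
90 → fault, evict 58, frames (94 16 71 90)
Page faults: 5.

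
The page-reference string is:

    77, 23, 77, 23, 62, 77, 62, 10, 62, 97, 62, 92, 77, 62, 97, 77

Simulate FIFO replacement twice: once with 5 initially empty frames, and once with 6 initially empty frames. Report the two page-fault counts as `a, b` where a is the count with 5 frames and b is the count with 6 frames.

5 frames: F F . . F . . F . F . F F . . . → 7 faults.
6 frames: F F . . F . . F . F . F . . . . → 6 faults.
6 < 7: adding a frame reduced faults, as is typical.

7, 6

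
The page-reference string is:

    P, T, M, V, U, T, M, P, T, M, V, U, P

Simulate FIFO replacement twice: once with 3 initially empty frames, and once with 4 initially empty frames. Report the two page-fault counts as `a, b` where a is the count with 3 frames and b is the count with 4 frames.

10, 11

3 frames: F F F F F F F F . . F F . → 10 faults.
4 frames: F F F F F . . F F F F F F → 11 faults.
11 > 10: adding a frame increased faults — Belady's anomaly.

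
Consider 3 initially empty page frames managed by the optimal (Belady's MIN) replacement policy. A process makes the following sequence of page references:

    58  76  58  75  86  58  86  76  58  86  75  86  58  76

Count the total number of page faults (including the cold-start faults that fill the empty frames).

58 -> fault, frames [58]
76 -> fault, frames [58, 76]
58 -> hit
75 -> fault, frames [58, 76, 75]
86 -> fault, evict 75, frames [58, 76, 86]
58 -> hit
86 -> hit
76 -> hit
58 -> hit
86 -> hit
75 -> fault, evict 76, frames [58, 86, 75]
86 -> hit
58 -> hit
76 -> fault, evict 75, frames [58, 86, 76]
Page faults: 6.

6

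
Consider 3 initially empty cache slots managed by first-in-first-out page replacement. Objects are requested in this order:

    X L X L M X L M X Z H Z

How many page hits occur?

X: miss, frames [X]
L: miss, frames [X, L]
X: hit
L: hit
M: miss, frames [X, L, M]
X: hit
L: hit
M: hit
X: hit
Z: miss, evict X, frames [L, M, Z]
H: miss, evict L, frames [M, Z, H]
Z: hit
Hits: 7.

7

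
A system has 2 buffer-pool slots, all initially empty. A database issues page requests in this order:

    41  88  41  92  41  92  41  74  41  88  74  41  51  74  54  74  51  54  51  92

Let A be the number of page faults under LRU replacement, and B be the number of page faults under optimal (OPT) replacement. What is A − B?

Under LRU: F F . F . . . F . F F F F F F . F F . F → 13 faults.
Under OPT: F F . F . . . F . F . F F . F . F . . F → 10 faults.
A − B = 13 − 10 = 3.

3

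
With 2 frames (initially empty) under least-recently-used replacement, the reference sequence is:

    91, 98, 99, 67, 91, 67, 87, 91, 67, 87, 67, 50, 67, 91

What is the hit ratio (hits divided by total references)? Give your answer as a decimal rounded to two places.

0.21

91: fault, frames {91}
98: fault, frames {91,98}
99: fault, evict 91, frames {98,99}
67: fault, evict 98, frames {99,67}
91: fault, evict 99, frames {67,91}
67: hit
87: fault, evict 91, frames {67,87}
91: fault, evict 67, frames {87,91}
67: fault, evict 87, frames {91,67}
87: fault, evict 91, frames {67,87}
67: hit
50: fault, evict 87, frames {67,50}
67: hit
91: fault, evict 50, frames {67,91}
Hits: 3 of 14 references → 3/14 = 0.2143.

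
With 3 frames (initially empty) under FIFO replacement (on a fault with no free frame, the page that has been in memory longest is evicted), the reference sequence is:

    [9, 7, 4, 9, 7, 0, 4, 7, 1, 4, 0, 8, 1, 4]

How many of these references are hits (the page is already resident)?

9: fault, frames [9]
7: fault, frames [9, 7]
4: fault, frames [9, 7, 4]
9: hit
7: hit
0: fault, evict 9, frames [7, 4, 0]
4: hit
7: hit
1: fault, evict 7, frames [4, 0, 1]
4: hit
0: hit
8: fault, evict 4, frames [0, 1, 8]
1: hit
4: fault, evict 0, frames [1, 8, 4]
Hits: 7.

7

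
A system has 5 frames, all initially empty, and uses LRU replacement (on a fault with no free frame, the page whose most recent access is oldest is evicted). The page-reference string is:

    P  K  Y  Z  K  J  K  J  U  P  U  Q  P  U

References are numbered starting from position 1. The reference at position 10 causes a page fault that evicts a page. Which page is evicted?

Y

pos 1: P: fault, frames {P}
pos 2: K: fault, frames {P,K}
pos 3: Y: fault, frames {P,K,Y}
pos 4: Z: fault, frames {P,K,Y,Z}
pos 5: K: hit
pos 6: J: fault, frames {P,Y,Z,K,J}
pos 7: K: hit
pos 8: J: hit
pos 9: U: fault, evict P, frames {Y,Z,K,J,U}
pos 10: P: fault, evict Y, frames {Z,K,J,U,P}
At position 10, page Y is evicted.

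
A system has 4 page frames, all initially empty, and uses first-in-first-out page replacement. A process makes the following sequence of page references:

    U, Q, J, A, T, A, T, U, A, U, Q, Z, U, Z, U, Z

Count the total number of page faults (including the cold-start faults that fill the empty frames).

U: miss, frames [U]
Q: miss, frames [U, Q]
J: miss, frames [U, Q, J]
A: miss, frames [U, Q, J, A]
T: miss, evict U, frames [Q, J, A, T]
A: hit
T: hit
U: miss, evict Q, frames [J, A, T, U]
A: hit
U: hit
Q: miss, evict J, frames [A, T, U, Q]
Z: miss, evict A, frames [T, U, Q, Z]
U: hit
Z: hit
U: hit
Z: hit
Page faults: 8.

8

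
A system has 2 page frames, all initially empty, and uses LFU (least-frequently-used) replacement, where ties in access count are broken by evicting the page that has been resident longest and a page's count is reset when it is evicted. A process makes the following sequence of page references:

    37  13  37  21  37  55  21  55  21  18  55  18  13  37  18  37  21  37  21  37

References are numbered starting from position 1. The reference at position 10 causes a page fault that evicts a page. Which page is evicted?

21

pos 1: 37 -> miss, frames [37]
pos 2: 13 -> miss, frames [37, 13]
pos 3: 37 -> hit
pos 4: 21 -> miss, evict 13, frames [37, 21]
pos 5: 37 -> hit
pos 6: 55 -> miss, evict 21, frames [37, 55]
pos 7: 21 -> miss, evict 55, frames [37, 21]
pos 8: 55 -> miss, evict 21, frames [37, 55]
pos 9: 21 -> miss, evict 55, frames [37, 21]
pos 10: 18 -> miss, evict 21, frames [37, 18]
At position 10, page 21 is evicted.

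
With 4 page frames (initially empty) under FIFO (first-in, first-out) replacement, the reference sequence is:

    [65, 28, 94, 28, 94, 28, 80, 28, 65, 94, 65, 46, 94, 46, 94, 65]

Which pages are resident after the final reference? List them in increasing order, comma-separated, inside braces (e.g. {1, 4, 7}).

65 → fault, frames {65}
28 → fault, frames {65,28}
94 → fault, frames {65,28,94}
28 → hit
94 → hit
28 → hit
80 → fault, frames {65,28,94,80}
28 → hit
65 → hit
94 → hit
65 → hit
46 → fault, evict 65, frames {28,94,80,46}
94 → hit
46 → hit
94 → hit
65 → fault, evict 28, frames {94,80,46,65}

{46, 65, 80, 94}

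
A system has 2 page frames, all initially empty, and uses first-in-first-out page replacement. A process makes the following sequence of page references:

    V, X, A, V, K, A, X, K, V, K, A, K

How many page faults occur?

V → fault, frames [V]
X → fault, frames [V, X]
A → fault, evict V, frames [X, A]
V → fault, evict X, frames [A, V]
K → fault, evict A, frames [V, K]
A → fault, evict V, frames [K, A]
X → fault, evict K, frames [A, X]
K → fault, evict A, frames [X, K]
V → fault, evict X, frames [K, V]
K → hit
A → fault, evict K, frames [V, A]
K → fault, evict V, frames [A, K]
Page faults: 11.

11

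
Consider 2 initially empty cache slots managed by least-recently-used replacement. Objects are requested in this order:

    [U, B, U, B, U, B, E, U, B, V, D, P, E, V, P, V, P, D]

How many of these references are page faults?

U → fault, frames (U)
B → fault, frames (U B)
U → hit
B → hit
U → hit
B → hit
E → fault, evict U, frames (B E)
U → fault, evict B, frames (E U)
B → fault, evict E, frames (U B)
V → fault, evict U, frames (B V)
D → fault, evict B, frames (V D)
P → fault, evict V, frames (D P)
E → fault, evict D, frames (P E)
V → fault, evict P, frames (E V)
P → fault, evict E, frames (V P)
V → hit
P → hit
D → fault, evict V, frames (P D)
Page faults: 12.

12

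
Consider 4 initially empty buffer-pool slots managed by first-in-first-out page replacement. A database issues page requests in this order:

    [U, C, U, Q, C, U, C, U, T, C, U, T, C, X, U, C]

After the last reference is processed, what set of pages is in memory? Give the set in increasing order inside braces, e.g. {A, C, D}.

{C, T, U, X}

U -> miss, frames (U)
C -> miss, frames (U C)
U -> hit
Q -> miss, frames (U C Q)
C -> hit
U -> hit
C -> hit
U -> hit
T -> miss, frames (U C Q T)
C -> hit
U -> hit
T -> hit
C -> hit
X -> miss, evict U, frames (C Q T X)
U -> miss, evict C, frames (Q T X U)
C -> miss, evict Q, frames (T X U C)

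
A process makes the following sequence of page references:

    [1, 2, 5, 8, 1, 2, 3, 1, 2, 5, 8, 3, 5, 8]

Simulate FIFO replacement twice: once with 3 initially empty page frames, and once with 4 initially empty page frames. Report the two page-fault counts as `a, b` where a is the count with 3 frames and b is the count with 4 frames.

9, 10

3 frames: F F F F F F F . . F F . . . → 9 faults.
4 frames: F F F F . . F F F F F F . . → 10 faults.
10 > 9: adding a frame increased faults — Belady's anomaly.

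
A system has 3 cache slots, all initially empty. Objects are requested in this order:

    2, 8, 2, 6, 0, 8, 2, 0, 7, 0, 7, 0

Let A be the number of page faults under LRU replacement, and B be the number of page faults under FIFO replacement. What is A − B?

1

Under LRU: F F . F F F F . F . . . → 7 faults.
Under FIFO: F F . F F . F . F . . . → 6 faults.
A − B = 7 − 6 = 1.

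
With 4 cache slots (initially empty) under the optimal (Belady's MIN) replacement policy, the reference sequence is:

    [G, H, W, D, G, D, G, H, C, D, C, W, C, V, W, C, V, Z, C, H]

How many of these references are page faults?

7

G → fault, frames [G]
H → fault, frames [G, H]
W → fault, frames [G, H, W]
D → fault, frames [G, H, W, D]
G → hit
D → hit
G → hit
H → hit
C → fault, evict G, frames [H, W, D, C]
D → hit
C → hit
W → hit
C → hit
V → fault, evict D, frames [H, W, C, V]
W → hit
C → hit
V → hit
Z → fault, evict V, frames [H, W, C, Z]
C → hit
H → hit
Page faults: 7.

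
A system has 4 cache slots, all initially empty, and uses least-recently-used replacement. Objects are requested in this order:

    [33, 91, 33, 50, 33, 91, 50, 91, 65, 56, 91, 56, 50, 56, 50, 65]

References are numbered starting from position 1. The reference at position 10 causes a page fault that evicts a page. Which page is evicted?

33

pos 1: 33 → miss, frames [33]
pos 2: 91 → miss, frames [33, 91]
pos 3: 33 → hit
pos 4: 50 → miss, frames [91, 33, 50]
pos 5: 33 → hit
pos 6: 91 → hit
pos 7: 50 → hit
pos 8: 91 → hit
pos 9: 65 → miss, frames [33, 50, 91, 65]
pos 10: 56 → miss, evict 33, frames [50, 91, 65, 56]
At position 10, page 33 is evicted.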